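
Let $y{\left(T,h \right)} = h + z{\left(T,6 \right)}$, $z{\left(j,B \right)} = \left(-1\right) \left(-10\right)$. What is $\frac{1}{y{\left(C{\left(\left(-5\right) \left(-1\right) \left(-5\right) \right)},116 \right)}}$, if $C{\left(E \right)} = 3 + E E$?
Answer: $\frac{1}{126} \approx 0.0079365$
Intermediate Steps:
$C{\left(E \right)} = 3 + E^{2}$
$z{\left(j,B \right)} = 10$
$y{\left(T,h \right)} = 10 + h$ ($y{\left(T,h \right)} = h + 10 = 10 + h$)
$\frac{1}{y{\left(C{\left(\left(-5\right) \left(-1\right) \left(-5\right) \right)},116 \right)}} = \frac{1}{10 + 116} = \frac{1}{126}$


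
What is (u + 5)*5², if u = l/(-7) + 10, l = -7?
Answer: 400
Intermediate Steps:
u = 11 (u = -7/(-7) + 10 = -7*(-⅐) + 10 = 1 + 10 = 11)
(u + 5)*5² = (11 + 5)*5² = 16*25 = 400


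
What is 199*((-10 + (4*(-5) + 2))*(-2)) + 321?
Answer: 11465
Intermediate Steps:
199*((-10 + (4*(-5) + 2))*(-2)) + 321 = 199*((-10 + (-20 + 2))*(-2)) + 321 = 199*((-10 - 18)*(-2)) + 321 = 199*(-28*(-2)) + 321 = 199*56 + 321 = 11144 + 321 = 11465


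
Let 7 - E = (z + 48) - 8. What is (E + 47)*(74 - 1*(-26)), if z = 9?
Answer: 500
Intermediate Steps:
E = -42 (E = 7 - ((9 + 48) - 8) = 7 - (57 - 8) = 7 - 1*49 = 7 - 49 = -42)
(E + 47)*(74 - 1*(-26)) = (-42 + 47)*(74 - 1*(-26)) = 5*(74 + 26) = 5*100 = 500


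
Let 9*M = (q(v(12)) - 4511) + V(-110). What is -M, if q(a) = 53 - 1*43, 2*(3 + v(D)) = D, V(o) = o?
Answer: 1537/3 ≈ 512.33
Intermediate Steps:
v(D) = -3 + D/2
q(a) = 10 (q(a) = 53 - 43 = 10)
M = -1537/3 (M = ((10 - 4511) - 110)/9 = (-4501 - 110)/9 = (⅑)*(-4611) = -1537/3 ≈ -512.33)
-M = -1*(-1537/3) = 1537/3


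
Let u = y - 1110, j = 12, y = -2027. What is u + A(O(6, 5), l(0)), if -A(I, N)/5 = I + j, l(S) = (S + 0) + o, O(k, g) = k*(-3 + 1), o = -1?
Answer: -3137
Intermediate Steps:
O(k, g) = -2*k (O(k, g) = k*(-2) = -2*k)
l(S) = -1 + S (l(S) = (S + 0) - 1 = S - 1 = -1 + S)
A(I, N) = -60 - 5*I (A(I, N) = -5*(I + 12) = -5*(12 + I) = -60 - 5*I)
u = -3137 (u = -2027 - 1110 = -3137)
u + A(O(6, 5), l(0)) = -3137 + (-60 - (-10)*6) = -3137 + (-60 - 5*(-12)) = -3137 + (-60 + 60) = -3137 + 0 = -3137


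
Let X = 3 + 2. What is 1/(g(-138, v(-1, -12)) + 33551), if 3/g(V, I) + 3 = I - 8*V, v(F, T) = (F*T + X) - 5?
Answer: 371/12447422 ≈ 2.9805e-5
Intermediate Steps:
X = 5
v(F, T) = F*T (v(F, T) = (F*T + 5) - 5 = (5 + F*T) - 5 = F*T)
g(V, I) = 3/(-3 + I - 8*V) (g(V, I) = 3/(-3 + (I - 8*V)) = 3/(-3 + I - 8*V))
1/(g(-138, v(-1, -12)) + 33551) = 1/(3/(-3 - 1*(-12) - 8*(-138)) + 33551) = 1/(3/(-3 + 12 + 1104) + 33551) = 1/(3/1113 + 33551) = 1/(3*(1/1113) + 33551) = 1/(1/371 + 33551) = 1/(12447422/371) = 371/12447422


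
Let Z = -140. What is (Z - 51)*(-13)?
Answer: 2483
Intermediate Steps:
(Z - 51)*(-13) = (-140 - 51)*(-13) = -191*(-13) = 2483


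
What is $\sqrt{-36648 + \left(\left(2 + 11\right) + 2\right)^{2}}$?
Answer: $3 i \sqrt{4047} \approx 190.85 i$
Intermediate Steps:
$\sqrt{-36648 + \left(\left(2 + 11\right) + 2\right)^{2}} = \sqrt{-36648 + \left(13 + 2\right)^{2}} = \sqrt{-36648 + 15^{2}} = \sqrt{-36648 + 225} = \sqrt{-36423} = 3 i \sqrt{4047}$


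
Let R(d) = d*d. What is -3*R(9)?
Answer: -243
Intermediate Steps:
R(d) = d²
-3*R(9) = -3*9² = -3*81 = -243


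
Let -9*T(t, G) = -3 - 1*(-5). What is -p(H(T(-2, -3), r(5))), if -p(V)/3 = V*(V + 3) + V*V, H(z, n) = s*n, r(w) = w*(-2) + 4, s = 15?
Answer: 47790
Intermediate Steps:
r(w) = 4 - 2*w (r(w) = -2*w + 4 = 4 - 2*w)
T(t, G) = -2/9 (T(t, G) = -(-3 - 1*(-5))/9 = -(-3 + 5)/9 = -⅑*2 = -2/9)
H(z, n) = 15*n
p(V) = -3*V² - 3*V*(3 + V) (p(V) = -3*(V*(V + 3) + V*V) = -3*(V*(3 + V) + V²) = -3*(V² + V*(3 + V)) = -3*V² - 3*V*(3 + V))
-p(H(T(-2, -3), r(5))) = -(-3)*15*(4 - 2*5)*(3 + 2*(15*(4 - 2*5))) = -(-3)*15*(4 - 10)*(3 + 2*(15*(4 - 10))) = -(-3)*15*(-6)*(3 + 2*(15*(-6))) = -(-3)*(-90)*(3 + 2*(-90)) = -(-3)*(-90)*(3 - 180) = -(-3)*(-90)*(-177) = -1*(-47790) = 47790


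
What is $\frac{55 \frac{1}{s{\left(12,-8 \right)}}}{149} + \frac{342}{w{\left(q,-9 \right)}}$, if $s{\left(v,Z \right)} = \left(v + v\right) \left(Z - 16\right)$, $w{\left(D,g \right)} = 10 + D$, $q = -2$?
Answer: $\frac{3668921}{85824} \approx 42.749$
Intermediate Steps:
$s{\left(v,Z \right)} = 2 v \left(-16 + Z\right)$
$\frac{55 \frac{1}{s{\left(12,-8 \right)}}}{149} + \frac{342}{w{\left(q,-9 \right)}} = \frac{55 \frac{1}{2 \cdot 12 \left(-16 - 8\right)}}{149} + \frac{342}{10 - 2} = \frac{55}{2 \cdot 12 \left(-24\right)} \frac{1}{149} + \frac{342}{8} = \frac{55}{-576} \cdot \frac{1}{149} + 342 \cdot \frac{1}{8} = 55 \left(- \frac{1}{576}\right) \frac{1}{149} + \frac{171}{4} = \left(- \frac{55}{576}\right) \frac{1}{149} + \frac{171}{4} = - \frac{55}{85824} + \frac{171}{4} = \frac{3668921}{85824}$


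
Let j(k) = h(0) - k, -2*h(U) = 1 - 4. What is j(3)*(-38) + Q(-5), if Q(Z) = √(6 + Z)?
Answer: 58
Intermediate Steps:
h(U) = 3/2 (h(U) = -(1 - 4)/2 = -½*(-3) = 3/2)
j(k) = 3/2 - k
j(3)*(-38) + Q(-5) = (3/2 - 1*3)*(-38) + √(6 - 5) = (3/2 - 3)*(-38) + √1 = -3/2*(-38) + 1 = 57 + 1 = 58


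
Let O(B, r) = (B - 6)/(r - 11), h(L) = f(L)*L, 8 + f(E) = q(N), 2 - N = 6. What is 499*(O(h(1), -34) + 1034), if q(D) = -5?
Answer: 23227951/45 ≈ 5.1618e+5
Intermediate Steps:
N = -4 (N = 2 - 1*6 = 2 - 6 = -4)
f(E) = -13 (f(E) = -8 - 5 = -13)
h(L) = -13*L
O(B, r) = (-6 + B)/(-11 + r)
499*(O(h(1), -34) + 1034) = 499*((-6 - 13*1)/(-11 - 34) + 1034) = 499*((-6 - 13)/(-45) + 1034) = 499*(-1/45*(-19) + 1034) = 499*(19/45 + 1034) = 499*(46549/45) = 23227951/45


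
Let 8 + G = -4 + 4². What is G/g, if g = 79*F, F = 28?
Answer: 1/553 ≈ 0.0018083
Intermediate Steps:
g = 2212 (g = 79*28 = 2212)
G = 4 (G = -8 + (-4 + 4²) = -8 + (-4 + 16) = -8 + 12 = 4)
G/g = 4/2212 = 4*(1/2212) = 1/553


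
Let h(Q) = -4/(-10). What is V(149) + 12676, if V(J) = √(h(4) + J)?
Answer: 12676 + 3*√415/5 ≈ 12688.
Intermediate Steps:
h(Q) = ⅖ (h(Q) = -4*(-⅒) = ⅖)
V(J) = √(⅖ + J)
V(149) + 12676 = √(10 + 25*149)/5 + 12676 = √(10 + 3725)/5 + 12676 = √3735/5 + 12676 = (3*√415)/5 + 12676 = 3*√415/5 + 12676 = 12676 + 3*√415/5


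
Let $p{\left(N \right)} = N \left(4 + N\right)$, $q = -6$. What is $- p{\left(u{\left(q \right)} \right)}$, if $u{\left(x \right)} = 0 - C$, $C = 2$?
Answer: $4$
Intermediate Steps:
$u{\left(x \right)} = -2$ ($u{\left(x \right)} = 0 - 2 = -2$)
$- p{\left(u{\left(q \right)} \right)} = - \left(-2\right) \left(4 - 2\right) = - \left(-2\right) 2 = \left(-1\right) \left(-4\right) = 4$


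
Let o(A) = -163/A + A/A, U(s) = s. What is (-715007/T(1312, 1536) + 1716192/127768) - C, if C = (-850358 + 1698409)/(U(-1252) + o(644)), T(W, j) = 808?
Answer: -2014375609191443/10398591226376 ≈ -193.72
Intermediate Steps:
o(A) = 1 - 163/A (o(A) = -163/A + 1 = 1 - 163/A)
C = -546144844/805807 (C = (-850358 + 1698409)/(-1252 + (-163 + 644)/644) = 848051/(-1252 + (1/644)*481) = 848051/(-1252 + 481/644) = 848051/(-805807/644) = 848051*(-644/805807) = -546144844/805807 ≈ -677.76)
(-715007/T(1312, 1536) + 1716192/127768) - C = (-715007/808 + 1716192/127768) - 1*(-546144844/805807) = (-715007*1/808 + 1716192*(1/127768)) + 546144844/805807 = (-715007/808 + 214524/15971) + 546144844/805807 = -11246041405/12904568 + 546144844/805807 = -2014375609191443/10398591226376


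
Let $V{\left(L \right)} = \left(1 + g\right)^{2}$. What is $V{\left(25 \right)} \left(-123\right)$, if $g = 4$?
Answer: $-3075$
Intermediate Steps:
$V{\left(L \right)} = 25$ ($V{\left(L \right)} = \left(1 + 4\right)^{2} = 5^{2} = 25$)
$V{\left(25 \right)} \left(-123\right) = 25 \left(-123\right) = -3075$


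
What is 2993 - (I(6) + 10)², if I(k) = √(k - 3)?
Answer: 2890 - 20*√3 ≈ 2855.4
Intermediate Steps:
I(k) = √(-3 + k)
2993 - (I(6) + 10)² = 2993 - (√(-3 + 6) + 10)² = 2993 - (√3 + 10)² = 2993 - (10 + √3)²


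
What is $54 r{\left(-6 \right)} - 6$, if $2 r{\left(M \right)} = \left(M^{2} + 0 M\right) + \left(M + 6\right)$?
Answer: $966$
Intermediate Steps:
$r{\left(M \right)} = 3 + \frac{M}{2} + \frac{M^{2}}{2}$ ($r{\left(M \right)} = \frac{\left(M^{2} + 0 M\right) + \left(M + 6\right)}{2} = \frac{\left(M^{2} + 0\right) + \left(6 + M\right)}{2} = \frac{M^{2} + \left(6 + M\right)}{2} = \frac{6 + M + M^{2}}{2} = 3 + \frac{M}{2} + \frac{M^{2}}{2}$)
$54 r{\left(-6 \right)} - 6 = 54 \left(3 + \frac{1}{2} \left(-6\right) + \frac{\left(-6\right)^{2}}{2}\right) - 6 = 54 \left(3 - 3 + \frac{1}{2} \cdot 36\right) - 6 = 54 \left(3 - 3 + 18\right) - 6 = 54 \cdot 18 - 6 = 972 - 6 = 966$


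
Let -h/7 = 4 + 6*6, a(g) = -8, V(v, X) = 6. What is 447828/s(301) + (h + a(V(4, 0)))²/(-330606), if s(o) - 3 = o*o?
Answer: 1951938411/416030917 ≈ 4.6918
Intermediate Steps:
s(o) = 3 + o² (s(o) = 3 + o*o = 3 + o²)
h = -280 (h = -7*(4 + 6*6) = -7*(4 + 36) = -7*40 = -280)
447828/s(301) + (h + a(V(4, 0)))²/(-330606) = 447828/(3 + 301²) + (-280 - 8)²/(-330606) = 447828/(3 + 90601) + (-288)²*(-1/330606) = 447828/90604 + 82944*(-1/330606) = 447828*(1/90604) - 4608/18367 = 111957/22651 - 4608/18367 = 1951938411/416030917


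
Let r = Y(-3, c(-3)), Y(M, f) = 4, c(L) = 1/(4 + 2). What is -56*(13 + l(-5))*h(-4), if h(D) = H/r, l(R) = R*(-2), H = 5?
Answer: -1610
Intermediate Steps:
c(L) = 1/6
r = 4
l(R) = -2*R
h(D) = 5/4
-56*(13 + l(-5))*h(-4) = -56*(13 - 2*(-5))*5/4 = -56*(13 + 10)*5/4 = -1288*5/4 = -56*115/4 = -1610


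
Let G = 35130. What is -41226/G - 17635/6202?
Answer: -145866867/36312710 ≈ -4.0170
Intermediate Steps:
-41226/G - 17635/6202 = -41226/35130 - 17635/6202 = -41226*1/35130 - 17635*1/6202 = -6871/5855 - 17635/6202 = -145866867/36312710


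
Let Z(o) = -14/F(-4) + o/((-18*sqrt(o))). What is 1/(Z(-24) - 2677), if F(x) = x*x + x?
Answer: -289242/774638291 + 12*I*sqrt(6)/774638291 ≈ -0.00037339 + 3.7945e-8*I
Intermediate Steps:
F(x) = x + x**2 (F(x) = x**2 + x = x + x**2)
Z(o) = -7/6 - sqrt(o)/18 (Z(o) = -14*(-1/(4*(1 - 4))) + o/((-18*sqrt(o))) = -14/((-4*(-3))) + o*(-1/(18*sqrt(o))) = -14/12 - sqrt(o)/18 = -14*1/12 - sqrt(o)/18 = -7/6 - sqrt(o)/18)
1/(Z(-24) - 2677) = 1/((-7/6 - I*sqrt(6)/9) - 2677) = 1/(-16069/6 - I*sqrt(6)/9)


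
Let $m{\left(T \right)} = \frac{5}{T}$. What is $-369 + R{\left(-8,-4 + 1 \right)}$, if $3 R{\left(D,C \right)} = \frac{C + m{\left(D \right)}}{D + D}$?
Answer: $- \frac{141667}{384} \approx -368.92$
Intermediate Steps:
$R{\left(D,C \right)} = \frac{C + \frac{5}{D}}{6 D}$ ($R{\left(D,C \right)} = \frac{\left(C + \frac{5}{D}\right) \frac{1}{D + D}}{3} = \frac{\left(C + \frac{5}{D}\right) \frac{1}{2 D}}{3} = \frac{\frac{1}{2} \frac{1}{D} \left(C + \frac{5}{D}\right)}{3} = \frac{C + \frac{5}{D}}{6 D}$)
$-369 + R{\left(-8,-4 + 1 \right)} = -369 + \frac{5 + \left(-4 + 1\right) \left(-8\right)}{6 \cdot 64} = -369 + \frac{1}{6} \cdot \frac{1}{64} \left(5 - -24\right) = -369 + \frac{1}{6} \cdot \frac{1}{64} \left(5 + 24\right) = -369 + \frac{1}{6} \cdot \frac{1}{64} \cdot 29 = -369 + \frac{29}{384} = - \frac{141667}{384}$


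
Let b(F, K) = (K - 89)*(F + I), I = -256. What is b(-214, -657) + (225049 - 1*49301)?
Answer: 526368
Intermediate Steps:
b(F, K) = (-256 + F)*(-89 + K) (b(F, K) = (K - 89)*(F - 256) = (-89 + K)*(-256 + F) = (-256 + F)*(-89 + K))
b(-214, -657) + (225049 - 1*49301) = (22784 - 256*(-657) - 89*(-214) - 214*(-657)) + (225049 - 1*49301) = (22784 + 168192 + 19046 + 140598) + (225049 - 49301) = 350620 + 175748 = 526368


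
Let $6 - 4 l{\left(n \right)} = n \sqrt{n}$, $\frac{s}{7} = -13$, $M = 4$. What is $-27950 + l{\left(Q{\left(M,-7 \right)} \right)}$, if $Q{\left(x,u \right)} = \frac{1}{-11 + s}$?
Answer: $- \frac{55897}{2} + \frac{i \sqrt{102}}{41616} \approx -27949.0 + 0.00024268 i$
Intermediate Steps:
$s = -91$ ($s = 7 \left(-13\right) = -91$)
$Q{\left(x,u \right)} = - \frac{1}{102}$ ($Q{\left(x,u \right)} = \frac{1}{-11 - 91} = \frac{1}{-102} = - \frac{1}{102}$)
$l{\left(n \right)} = \frac{3}{2} - \frac{n^{\frac{3}{2}}}{4}$ ($l{\left(n \right)} = \frac{3}{2} - \frac{n \sqrt{n}}{4} = \frac{3}{2} - \frac{n^{\frac{3}{2}}}{4}$)
$-27950 + l{\left(Q{\left(M,-7 \right)} \right)} = -27950 + \left(\frac{3}{2} - \frac{\left(- \frac{1}{102}\right)^{\frac{3}{2}}}{4}\right) = -27950 + \left(\frac{3}{2} - \frac{\left(- \frac{1}{10404}\right) i \sqrt{102}}{4}\right) = -27950 + \left(\frac{3}{2} + \frac{i \sqrt{102}}{41616}\right) = - \frac{55897}{2} + \frac{i \sqrt{102}}{41616}$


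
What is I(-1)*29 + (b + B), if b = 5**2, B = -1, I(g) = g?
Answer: -5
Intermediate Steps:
b = 25
I(-1)*29 + (b + B) = -1*29 + (25 - 1) = -29 + 24 = -5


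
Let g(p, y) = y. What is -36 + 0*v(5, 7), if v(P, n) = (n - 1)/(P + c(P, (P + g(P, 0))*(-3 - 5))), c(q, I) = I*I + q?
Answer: -36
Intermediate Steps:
c(q, I) = q + I² (c(q, I) = I² + q = q + I²)
v(P, n) = (-1 + n)/(2*P + 64*P²) (v(P, n) = (n - 1)/(P + (P + ((P + 0)*(-3 - 5))²)) = (-1 + n)/(P + (P + (P*(-8))²)) = (-1 + n)/(P + (P + (-8*P)²)) = (-1 + n)/(P + (P + 64*P²)) = (-1 + n)/(2*P + 64*P²))
-36 + 0*v(5, 7) = -36 + 0*((½)*(-1 + 7)/(5*(1 + 32*5))) = -36 + 0*((½)*(⅕)*6/(1 + 160)) = -36 + 0*((½)*(⅕)*6/161) = -36 + 0*((½)*(⅕)*(1/161)*6) = -36 + 0*(3/805) = -36 + 0 = -36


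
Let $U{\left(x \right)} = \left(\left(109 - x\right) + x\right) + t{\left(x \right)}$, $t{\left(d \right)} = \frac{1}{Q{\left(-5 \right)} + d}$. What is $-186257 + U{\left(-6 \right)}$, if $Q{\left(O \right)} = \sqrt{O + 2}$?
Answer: $- \frac{2419926}{13} - \frac{i \sqrt{3}}{39} \approx -1.8615 \cdot 10^{5} - 0.044412 i$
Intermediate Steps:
$Q{\left(O \right)} = \sqrt{2 + O}$
$t{\left(d \right)} = \frac{1}{d + i \sqrt{3}}$ ($t{\left(d \right)} = \frac{1}{\sqrt{2 - 5} + d} = \frac{1}{\sqrt{-3} + d} = \frac{1}{i \sqrt{3} + d} = \frac{1}{d + i \sqrt{3}}$)
$U{\left(x \right)} = 109 + \frac{1}{x + i \sqrt{3}}$ ($U{\left(x \right)} = \left(\left(109 - x\right) + x\right) + \frac{1}{x + i \sqrt{3}} = 109 + \frac{1}{x + i \sqrt{3}}$)
$-186257 + U{\left(-6 \right)} = -186257 + \left(109 + \frac{1}{-6 + i \sqrt{3}}\right) = -186148 + \frac{1}{-6 + i \sqrt{3}}$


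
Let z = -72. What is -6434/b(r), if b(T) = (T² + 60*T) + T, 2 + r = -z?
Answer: -3217/4585 ≈ -0.70164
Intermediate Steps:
r = 70 (r = -2 - 1*(-72) = -2 + 72 = 70)
b(T) = T² + 61*T
-6434/b(r) = -6434*1/(70*(61 + 70)) = -6434/(70*131) = -6434/9170 = -6434*1/9170 = -3217/4585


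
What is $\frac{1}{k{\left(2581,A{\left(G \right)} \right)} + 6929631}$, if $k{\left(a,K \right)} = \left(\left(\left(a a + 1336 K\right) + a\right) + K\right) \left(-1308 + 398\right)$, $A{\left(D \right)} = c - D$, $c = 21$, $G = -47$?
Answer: $- \frac{1}{6140173149} \approx -1.6286 \cdot 10^{-10}$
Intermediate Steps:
$A{\left(D \right)} = 21 - D$
$k{\left(a,K \right)} = - 1216670 K - 910 a - 910 a^{2}$ ($k{\left(a,K \right)} = \left(\left(\left(a^{2} + 1336 K\right) + a\right) + K\right) \left(-910\right) = \left(\left(a + a^{2} + 1336 K\right) + K\right) \left(-910\right) = \left(a + a^{2} + 1337 K\right) \left(-910\right) = - 1216670 K - 910 a - 910 a^{2}$)
$\frac{1}{k{\left(2581,A{\left(G \right)} \right)} + 6929631} = \frac{1}{\left(- 1216670 \left(21 - -47\right) - 2348710 - 910 \cdot 2581^{2}\right) + 6929631} = \frac{1}{\left(- 1216670 \left(21 + 47\right) - 2348710 - 6062020510\right) + 6929631} = \frac{1}{\left(\left(-1216670\right) 68 - 2348710 - 6062020510\right) + 6929631} = \frac{1}{\left(-82733560 - 2348710 - 6062020510\right) + 6929631} = \frac{1}{-6147102780 + 6929631} = \frac{1}{-6140173149} = - \frac{1}{6140173149}$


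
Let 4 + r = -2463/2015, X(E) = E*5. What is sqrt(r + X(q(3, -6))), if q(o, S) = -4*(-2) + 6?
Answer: 3*sqrt(29223545)/2015 ≈ 8.0485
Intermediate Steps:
q(o, S) = 14 (q(o, S) = 8 + 6 = 14)
X(E) = 5*E
r = -10523/2015 (r = -4 - 2463/2015 = -10523/2015 ≈ -5.2223)
sqrt(r + X(q(3, -6))) = sqrt(-10523/2015 + 5*14) = sqrt(-10523/2015 + 70) = sqrt(130527/2015) = 3*sqrt(29223545)/2015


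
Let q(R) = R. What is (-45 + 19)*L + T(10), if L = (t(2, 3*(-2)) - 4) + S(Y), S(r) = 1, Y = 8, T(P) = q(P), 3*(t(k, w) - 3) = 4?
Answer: -74/3 ≈ -24.667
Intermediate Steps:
t(k, w) = 13/3 (t(k, w) = 3 + (⅓)*4 = 3 + 4/3 = 13/3)
T(P) = P
L = 4/3 (L = (13/3 - 4) + 1 = ⅓ + 1 = 4/3 ≈ 1.3333)
(-45 + 19)*L + T(10) = (-45 + 19)*(4/3) + 10 = -26*4/3 + 10 = -104/3 + 10 = -74/3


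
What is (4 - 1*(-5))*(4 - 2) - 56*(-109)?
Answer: 6122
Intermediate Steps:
(4 - 1*(-5))*(4 - 2) - 56*(-109) = (4 + 5)*2 + 6104 = 9*2 + 6104 = 18 + 6104 = 6122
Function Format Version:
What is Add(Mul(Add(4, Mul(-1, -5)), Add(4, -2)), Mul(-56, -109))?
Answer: 6122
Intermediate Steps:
Add(Mul(Add(4, Mul(-1, -5)), Add(4, -2)), Mul(-56, -109)) = Add(Mul(Add(4, 5), 2), 6104) = Add(Mul(9, 2), 6104) = Add(18, 6104) = 6122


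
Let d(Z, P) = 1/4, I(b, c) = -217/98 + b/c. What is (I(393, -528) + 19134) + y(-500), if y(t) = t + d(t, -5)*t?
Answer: 22799443/1232 ≈ 18506.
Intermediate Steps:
I(b, c) = -31/14 + b/c (I(b, c) = -217*1/98 + b/c = -31/14 + b/c)
d(Z, P) = 1/4
y(t) = 5*t/4 (y(t) = t + t/4 = 5*t/4)
(I(393, -528) + 19134) + y(-500) = ((-31/14 + 393/(-528)) + 19134) + (5/4)*(-500) = ((-31/14 + 393*(-1/528)) + 19134) - 625 = ((-31/14 - 131/176) + 19134) - 625 = (-3645/1232 + 19134) - 625 = 23569443/1232 - 625 = 22799443/1232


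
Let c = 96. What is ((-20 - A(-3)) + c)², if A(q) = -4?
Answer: 6400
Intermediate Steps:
((-20 - A(-3)) + c)² = ((-20 - 1*(-4)) + 96)² = ((-20 + 4) + 96)² = (-16 + 96)² = 80² = 6400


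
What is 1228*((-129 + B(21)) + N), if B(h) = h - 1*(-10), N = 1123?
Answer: 1258700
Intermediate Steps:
B(h) = 10 + h (B(h) = h + 10 = 10 + h)
1228*((-129 + B(21)) + N) = 1228*((-129 + (10 + 21)) + 1123) = 1228*((-129 + 31) + 1123) = 1228*(-98 + 1123) = 1228*1025 = 1258700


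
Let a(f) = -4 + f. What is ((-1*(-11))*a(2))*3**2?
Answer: -198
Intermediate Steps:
((-1*(-11))*a(2))*3**2 = ((-1*(-11))*(-4 + 2))*3**2 = (11*(-2))*9 = -22*9 = -198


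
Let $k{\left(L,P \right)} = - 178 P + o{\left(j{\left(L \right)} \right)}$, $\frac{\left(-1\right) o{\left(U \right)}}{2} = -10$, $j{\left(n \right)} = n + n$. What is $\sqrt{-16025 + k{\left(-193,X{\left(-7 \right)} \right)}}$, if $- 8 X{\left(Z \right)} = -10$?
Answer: $\frac{i \sqrt{64910}}{2} \approx 127.39 i$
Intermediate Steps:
$j{\left(n \right)} = 2 n$
$o{\left(U \right)} = 20$ ($o{\left(U \right)} = \left(-2\right) \left(-10\right) = 20$)
$X{\left(Z \right)} = \frac{5}{4}$ ($X{\left(Z \right)} = \left(- \frac{1}{8}\right) \left(-10\right) = \frac{5}{4}$)
$k{\left(L,P \right)} = 20 - 178 P$ ($k{\left(L,P \right)} = - 178 P + 20 = 20 - 178 P$)
$\sqrt{-16025 + k{\left(-193,X{\left(-7 \right)} \right)}} = \sqrt{-16025 + \left(20 - \frac{445}{2}\right)} = \sqrt{-16025 - \frac{405}{2}} = \sqrt{- \frac{32455}{2}} = \frac{i \sqrt{64910}}{2}$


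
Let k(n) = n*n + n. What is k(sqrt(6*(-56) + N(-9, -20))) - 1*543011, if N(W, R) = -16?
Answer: -543363 + 4*I*sqrt(22) ≈ -5.4336e+5 + 18.762*I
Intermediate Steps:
k(n) = n + n**2 (k(n) = n**2 + n = n + n**2)
k(sqrt(6*(-56) + N(-9, -20))) - 1*543011 = sqrt(6*(-56) - 16)*(1 + sqrt(6*(-56) - 16)) - 1*543011 = sqrt(-336 - 16)*(1 + sqrt(-336 - 16)) - 543011 = sqrt(-352)*(1 + sqrt(-352)) - 543011 = (4*I*sqrt(22))*(1 + 4*I*sqrt(22)) - 543011 = 4*I*sqrt(22)*(1 + 4*I*sqrt(22)) - 543011 = -543011 + 4*I*sqrt(22)*(1 + 4*I*sqrt(22))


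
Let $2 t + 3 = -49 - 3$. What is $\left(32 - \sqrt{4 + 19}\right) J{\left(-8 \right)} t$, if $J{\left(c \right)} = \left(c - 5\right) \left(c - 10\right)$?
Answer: $-205920 + 6435 \sqrt{23} \approx -1.7506 \cdot 10^{5}$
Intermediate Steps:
$t = - \frac{55}{2}$ ($t = - \frac{3}{2} + \frac{-49 - 3}{2} = - \frac{3}{2} + \frac{1}{2} \left(-52\right) = - \frac{3}{2} - 26 = - \frac{55}{2} \approx -27.5$)
$J{\left(c \right)} = \left(-10 + c\right) \left(-5 + c\right)$ ($J{\left(c \right)} = \left(-5 + c\right) \left(-10 + c\right) = \left(-10 + c\right) \left(-5 + c\right)$)
$\left(32 - \sqrt{4 + 19}\right) J{\left(-8 \right)} t = \left(32 - \sqrt{4 + 19}\right) \left(50 + \left(-8\right)^{2} - -120\right) \left(- \frac{55}{2}\right) = \left(32 - \sqrt{23}\right) \left(50 + 64 + 120\right) \left(- \frac{55}{2}\right) = \left(32 - \sqrt{23}\right) 234 \left(- \frac{55}{2}\right) = \left(7488 - 234 \sqrt{23}\right) \left(- \frac{55}{2}\right) = -205920 + 6435 \sqrt{23}$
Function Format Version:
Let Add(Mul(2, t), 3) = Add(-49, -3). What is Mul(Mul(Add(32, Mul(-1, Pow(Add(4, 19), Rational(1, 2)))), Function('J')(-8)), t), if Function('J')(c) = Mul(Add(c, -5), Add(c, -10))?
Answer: Add(-205920, Mul(6435, Pow(23, Rational(1, 2)))) ≈ -1.7506e+5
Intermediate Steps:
t = Rational(-55, 2) (t = Add(Rational(-3, 2), Mul(Rational(1, 2), Add(-49, -3))) = Add(Rational(-3, 2), Mul(Rational(1, 2), -52)) = Add(Rational(-3, 2), -26) = Rational(-55, 2) ≈ -27.500)
Function('J')(c) = Mul(Add(-10, c), Add(-5, c)) (Function('J')(c) = Mul(Add(-5, c), Add(-10, c)) = Mul(Add(-10, c), Add(-5, c)))
Mul(Mul(Add(32, Mul(-1, Pow(Add(4, 19), Rational(1, 2)))), Function('J')(-8)), t) = Mul(Mul(Add(32, Mul(-1, Pow(Add(4, 19), Rational(1, 2)))), Add(50, Pow(-8, 2), Mul(-15, -8))), Rational(-55, 2)) = Mul(Mul(Add(32, Mul(-1, Pow(23, Rational(1, 2)))), Add(50, 64, 120)), Rational(-55, 2)) = Mul(Mul(Add(32, Mul(-1, Pow(23, Rational(1, 2)))), 234), Rational(-55, 2)) = Mul(Add(7488, Mul(-234, Pow(23, Rational(1, 2)))), Rational(-55, 2)) = Add(-205920, Mul(6435, Pow(23, Rational(1, 2))))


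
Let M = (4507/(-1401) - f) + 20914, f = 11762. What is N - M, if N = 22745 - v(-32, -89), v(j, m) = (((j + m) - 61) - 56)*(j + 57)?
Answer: 27384250/1401 ≈ 19546.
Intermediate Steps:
v(j, m) = (57 + j)*(-117 + j + m) (v(j, m) = ((-61 + j + m) - 56)*(57 + j) = (-117 + j + m)*(57 + j) = (57 + j)*(-117 + j + m))
M = 12817445/1401 (M = (4507/(-1401) - 1*11762) + 20914 = (4507*(-1/1401) - 11762) + 20914 = (-4507/1401 - 11762) + 20914 = -16483069/1401 + 20914 = 12817445/1401 ≈ 9148.8)
N = 28695 (N = 22745 - (-6669 + (-32)² - 60*(-32) + 57*(-89) - 32*(-89)) = 22745 - (-6669 + 1024 + 1920 - 5073 + 2848) = 22745 - 1*(-5950) = 22745 + 5950 = 28695)
N - M = 28695 - 1*12817445/1401 = 28695 - 12817445/1401 = 27384250/1401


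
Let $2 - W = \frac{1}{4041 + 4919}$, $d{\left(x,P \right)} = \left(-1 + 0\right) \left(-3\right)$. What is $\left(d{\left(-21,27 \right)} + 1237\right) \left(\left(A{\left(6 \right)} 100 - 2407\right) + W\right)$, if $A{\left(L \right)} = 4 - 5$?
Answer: $- \frac{695788831}{224} \approx -3.1062 \cdot 10^{6}$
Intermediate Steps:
$A{\left(L \right)} = -1$
$d{\left(x,P \right)} = 3$ ($d{\left(x,P \right)} = \left(-1\right) \left(-3\right) = 3$)
$W = \frac{17919}{8960}$ ($W = 2 - \frac{1}{4041 + 4919} = 2 - \frac{1}{8960} = \frac{17919}{8960} \approx 1.9999$)
$\left(d{\left(-21,27 \right)} + 1237\right) \left(\left(A{\left(6 \right)} 100 - 2407\right) + W\right) = \left(3 + 1237\right) \left(\left(\left(-1\right) 100 - 2407\right) + \frac{17919}{8960}\right) = 1240 \left(\left(-100 - 2407\right) + \frac{17919}{8960}\right) = 1240 \left(-2507 + \frac{17919}{8960}\right) = 1240 \left(- \frac{22444801}{8960}\right) = - \frac{695788831}{224}$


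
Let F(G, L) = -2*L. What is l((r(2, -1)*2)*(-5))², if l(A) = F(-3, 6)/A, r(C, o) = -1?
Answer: 36/25 ≈ 1.4400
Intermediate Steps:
l(A) = -12/A (l(A) = (-2*6)/A = -12/A)
l((r(2, -1)*2)*(-5))² = (-12/(-1*2*(-5)))² = (-12/((-2*(-5))))² = (-12/10)² = (-12*⅒)² = (-6/5)² = 36/25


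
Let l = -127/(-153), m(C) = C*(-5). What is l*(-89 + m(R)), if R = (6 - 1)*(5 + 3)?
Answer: -2159/9 ≈ -239.89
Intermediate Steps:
R = 40 (R = 5*8 = 40)
m(C) = -5*C
l = 127/153 (l = -127*(-1/153) = 127/153 ≈ 0.83007)
l*(-89 + m(R)) = 127*(-89 - 5*40)/153 = 127*(-89 - 200)/153 = (127/153)*(-289) = -2159/9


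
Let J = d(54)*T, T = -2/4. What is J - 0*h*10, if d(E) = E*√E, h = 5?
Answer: -81*√6 ≈ -198.41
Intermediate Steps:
d(E) = E^(3/2)
T = -½ (T = -2*¼ = -½ ≈ -0.50000)
J = -81*√6 (J = 54^(3/2)*(-½) = (162*√6)*(-½) = -81*√6 ≈ -198.41)
J - 0*h*10 = -81*√6 - 0*5*10 = -81*√6 - 0*10 = -81*√6 - 1*0 = -81*√6 + 0 = -81*√6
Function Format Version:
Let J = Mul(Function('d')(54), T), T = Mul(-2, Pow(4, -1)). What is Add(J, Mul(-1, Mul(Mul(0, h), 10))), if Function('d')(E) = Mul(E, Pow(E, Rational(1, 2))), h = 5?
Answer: Mul(-81, Pow(6, Rational(1, 2))) ≈ -198.41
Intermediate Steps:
Function('d')(E) = Pow(E, Rational(3, 2))
T = Rational(-1, 2) (T = Mul(-2, Rational(1, 4)) = Rational(-1, 2) ≈ -0.50000)
J = Mul(-81, Pow(6, Rational(1, 2))) (J = Mul(Pow(54, Rational(3, 2)), Rational(-1, 2)) = Mul(Mul(162, Pow(6, Rational(1, 2))), Rational(-1, 2)) = Mul(-81, Pow(6, Rational(1, 2))) ≈ -198.41)
Add(J, Mul(-1, Mul(Mul(0, h), 10))) = Add(Mul(-81, Pow(6, Rational(1, 2))), Mul(-1, Mul(Mul(0, 5), 10))) = Add(Mul(-81, Pow(6, Rational(1, 2))), Mul(-1, Mul(0, 10))) = Add(Mul(-81, Pow(6, Rational(1, 2))), Mul(-1, 0)) = Add(Mul(-81, Pow(6, Rational(1, 2))), 0) = Mul(-81, Pow(6, Rational(1, 2)))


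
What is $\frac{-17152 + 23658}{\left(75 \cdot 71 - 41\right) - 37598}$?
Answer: $- \frac{3253}{16157} \approx -0.20134$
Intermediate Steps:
$\frac{-17152 + 23658}{\left(75 \cdot 71 - 41\right) - 37598} = \frac{6506}{\left(5325 - 41\right) - 37598} = \frac{6506}{5284 - 37598} = \frac{6506}{-32314} = 6506 \left(- \frac{1}{32314}\right) = - \frac{3253}{16157}$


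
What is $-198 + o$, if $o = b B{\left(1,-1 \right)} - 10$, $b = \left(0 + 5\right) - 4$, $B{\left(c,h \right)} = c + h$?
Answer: $-208$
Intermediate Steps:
$b = 1$ ($b = 5 - 4 = 1$)
$o = -10$ ($o = 1 \left(1 - 1\right) - 10 = 1 \cdot 0 - 10 = 0 - 10 = -10$)
$-198 + o = -198 - 10 = -208$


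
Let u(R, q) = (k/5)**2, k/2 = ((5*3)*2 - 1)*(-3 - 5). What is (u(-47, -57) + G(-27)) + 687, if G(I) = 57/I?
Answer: 2091764/225 ≈ 9296.7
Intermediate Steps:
k = -464 (k = 2*(((5*3)*2 - 1)*(-3 - 5)) = 2*((15*2 - 1)*(-8)) = 2*((30 - 1)*(-8)) = 2*(29*(-8)) = 2*(-232) = -464)
u(R, q) = 215296/25 (u(R, q) = (-464/5)**2 = 215296/25)
(u(-47, -57) + G(-27)) + 687 = (215296/25 + 57/(-27)) + 687 = (215296/25 + 57*(-1/27)) + 687 = (215296/25 - 19/9) + 687 = 1937189/225 + 687 = 2091764/225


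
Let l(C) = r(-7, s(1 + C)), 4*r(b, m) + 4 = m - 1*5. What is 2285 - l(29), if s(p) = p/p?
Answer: 2287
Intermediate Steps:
s(p) = 1
r(b, m) = -9/4 + m/4 (r(b, m) = -1 + (m - 1*5)/4 = -1 + (m - 5)/4 = -1 + (-5 + m)/4 = -1 + (-5/4 + m/4) = -9/4 + m/4)
l(C) = -2 (l(C) = -9/4 + (¼)*1 = -9/4 + ¼ = -2)
2285 - l(29) = 2285 - 1*(-2) = 2285 + 2 = 2287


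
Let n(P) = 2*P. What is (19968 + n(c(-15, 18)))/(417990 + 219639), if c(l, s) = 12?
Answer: 6664/212543 ≈ 0.031354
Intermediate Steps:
(19968 + n(c(-15, 18)))/(417990 + 219639) = (19968 + 2*12)/(417990 + 219639) = (19968 + 24)/637629 = 19992*(1/637629) = 6664/212543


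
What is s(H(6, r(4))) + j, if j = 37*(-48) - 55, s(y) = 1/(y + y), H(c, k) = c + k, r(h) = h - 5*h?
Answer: -36621/20 ≈ -1831.1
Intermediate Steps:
r(h) = -4*h
s(y) = 1/(2*y)
j = -1831 (j = -1776 - 55 = -1831)
s(H(6, r(4))) + j = 1/(2*(6 - 4*4)) - 1831 = 1/(2*(6 - 16)) - 1831 = (1/2)/(-10) - 1831 = (1/2)*(-1/10) - 1831 = -1/20 - 1831 = -36621/20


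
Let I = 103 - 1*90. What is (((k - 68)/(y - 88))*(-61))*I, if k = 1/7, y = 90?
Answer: 376675/14 ≈ 26905.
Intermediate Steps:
I = 13 (I = 103 - 90 = 13)
k = ⅐ ≈ 0.14286
(((k - 68)/(y - 88))*(-61))*I = (((⅐ - 68)/(90 - 88))*(-61))*13 = (-475/7/2*(-61))*13 = (-475/7*½*(-61))*13 = -475/14*(-61)*13 = (28975/14)*13 = 376675/14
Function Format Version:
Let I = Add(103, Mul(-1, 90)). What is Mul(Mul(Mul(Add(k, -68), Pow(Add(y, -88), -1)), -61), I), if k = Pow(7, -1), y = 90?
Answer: Rational(376675, 14) ≈ 26905.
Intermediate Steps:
I = 13 (I = Add(103, -90) = 13)
k = Rational(1, 7) ≈ 0.14286
Mul(Mul(Mul(Add(k, -68), Pow(Add(y, -88), -1)), -61), I) = Mul(Mul(Mul(Add(Rational(1, 7), -68), Pow(Add(90, -88), -1)), -61), 13) = Mul(Mul(Mul(Rational(-475, 7), Pow(2, -1)), -61), 13) = Mul(Mul(Mul(Rational(-475, 7), Rational(1, 2)), -61), 13) = Mul(Mul(Rational(-475, 14), -61), 13) = Mul(Rational(28975, 14), 13) = Rational(376675, 14)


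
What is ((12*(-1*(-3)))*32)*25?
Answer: 28800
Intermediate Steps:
((12*(-1*(-3)))*32)*25 = ((12*3)*32)*25 = (36*32)*25 = 1152*25 = 28800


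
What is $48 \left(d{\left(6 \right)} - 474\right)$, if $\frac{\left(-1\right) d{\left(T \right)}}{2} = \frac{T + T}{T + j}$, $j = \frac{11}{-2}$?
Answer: $-25056$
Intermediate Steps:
$j = - \frac{11}{2}$ ($j = 11 \left(- \frac{1}{2}\right) = - \frac{11}{2} \approx -5.5$)
$d{\left(T \right)} = - \frac{4 T}{- \frac{11}{2} + T}$ ($d{\left(T \right)} = - 2 \frac{T + T}{T - \frac{11}{2}} = - 2 \frac{2 T}{- \frac{11}{2} + T} = - \frac{4 T}{- \frac{11}{2} + T}$)
$48 \left(d{\left(6 \right)} - 474\right) = 48 \left(\left(-8\right) 6 \frac{1}{-11 + 2 \cdot 6} - 474\right) = 48 \left(\left(-8\right) 6 \frac{1}{-11 + 12} - 474\right) = 48 \left(\left(-8\right) 6 \cdot 1^{-1} - 474\right) = 48 \left(\left(-8\right) 6 \cdot 1 - 474\right) = 48 \left(-48 - 474\right) = 48 \left(-522\right) = -25056$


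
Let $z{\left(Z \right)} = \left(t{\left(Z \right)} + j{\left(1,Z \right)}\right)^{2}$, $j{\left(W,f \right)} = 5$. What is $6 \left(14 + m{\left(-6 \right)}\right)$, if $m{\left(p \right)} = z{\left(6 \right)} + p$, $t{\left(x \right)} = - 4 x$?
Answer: $2214$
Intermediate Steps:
$z{\left(Z \right)} = \left(5 - 4 Z\right)^{2}$ ($z{\left(Z \right)} = \left(- 4 Z + 5\right)^{2} = \left(5 - 4 Z\right)^{2}$)
$m{\left(p \right)} = 361 + p$ ($m{\left(p \right)} = \left(-5 + 4 \cdot 6\right)^{2} + p = \left(-5 + 24\right)^{2} + p = 19^{2} + p = 361 + p$)
$6 \left(14 + m{\left(-6 \right)}\right) = 6 \left(14 + \left(361 - 6\right)\right) = 6 \left(14 + 355\right) = 6 \cdot 369 = 2214$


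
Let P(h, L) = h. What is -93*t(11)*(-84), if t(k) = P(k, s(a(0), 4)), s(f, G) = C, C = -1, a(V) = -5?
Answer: 85932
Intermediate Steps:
s(f, G) = -1
t(k) = k
-93*t(11)*(-84) = -93*11*(-84) = -1023*(-84) = 85932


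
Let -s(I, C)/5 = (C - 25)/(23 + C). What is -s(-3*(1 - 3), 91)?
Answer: 55/19 ≈ 2.8947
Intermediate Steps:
s(I, C) = -5*(-25 + C)/(23 + C) (s(I, C) = -5*(C - 25)/(23 + C) = -5*(-25 + C)/(23 + C))
-s(-3*(1 - 3), 91) = -5*(25 - 1*91)/(23 + 91) = -5*(25 - 91)/114 = -5*(-66)/114 = -1*(-55/19) = 55/19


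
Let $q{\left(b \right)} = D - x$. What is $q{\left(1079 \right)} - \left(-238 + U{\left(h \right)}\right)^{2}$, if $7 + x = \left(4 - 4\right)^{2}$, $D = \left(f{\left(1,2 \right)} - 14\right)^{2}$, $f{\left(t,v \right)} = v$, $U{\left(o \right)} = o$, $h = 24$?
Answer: $-45645$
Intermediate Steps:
$D = 144$ ($D = \left(2 - 14\right)^{2} = \left(-12\right)^{2} = 144$)
$x = -7$ ($x = -7 + \left(4 - 4\right)^{2} = -7 + 0^{2} = -7 + 0 = -7$)
$q{\left(b \right)} = 151$ ($q{\left(b \right)} = 144 - -7 = 144 + 7 = 151$)
$q{\left(1079 \right)} - \left(-238 + U{\left(h \right)}\right)^{2} = 151 - \left(-238 + 24\right)^{2} = 151 - \left(-214\right)^{2} = 151 - 45796 = -45645$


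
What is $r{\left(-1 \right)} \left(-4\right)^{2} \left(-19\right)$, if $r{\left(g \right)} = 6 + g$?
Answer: $-1520$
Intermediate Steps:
$r{\left(-1 \right)} \left(-4\right)^{2} \left(-19\right) = \left(6 - 1\right) \left(-4\right)^{2} \left(-19\right) = 5 \cdot 16 \left(-19\right) = 80 \left(-19\right) = -1520$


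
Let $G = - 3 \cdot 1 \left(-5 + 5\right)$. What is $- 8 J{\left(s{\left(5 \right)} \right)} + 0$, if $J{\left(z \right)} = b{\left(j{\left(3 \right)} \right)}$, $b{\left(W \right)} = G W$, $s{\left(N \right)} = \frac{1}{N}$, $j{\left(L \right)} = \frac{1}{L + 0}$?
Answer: $0$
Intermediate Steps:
$j{\left(L \right)} = \frac{1}{L}$
$G = 0$ ($G = - 3 \cdot 1 \cdot 0 = \left(-3\right) 0 = 0$)
$b{\left(W \right)} = 0$ ($b{\left(W \right)} = 0 W = 0$)
$J{\left(z \right)} = 0$
$- 8 J{\left(s{\left(5 \right)} \right)} + 0 = \left(-8\right) 0 + 0 = 0 + 0 = 0$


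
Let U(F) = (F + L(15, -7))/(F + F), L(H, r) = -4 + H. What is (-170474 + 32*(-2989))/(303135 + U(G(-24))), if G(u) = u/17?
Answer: -12773856/14550317 ≈ -0.87791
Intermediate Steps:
G(u) = u/17 (G(u) = u*(1/17) = u/17)
U(F) = (11 + F)/(2*F) (U(F) = (F + (-4 + 15))/(F + F) = (F + 11)/((2*F)) = (11 + F)*(1/(2*F)) = (11 + F)/(2*F))
(-170474 + 32*(-2989))/(303135 + U(G(-24))) = (-170474 + 32*(-2989))/(303135 + (11 + (1/17)*(-24))/(2*(((1/17)*(-24))))) = (-170474 - 95648)/(303135 + (11 - 24/17)/(2*(-24/17))) = -266122/(303135 + (½)*(-17/24)*(163/17)) = -266122/(303135 - 163/48) = -266122/14550317/48 = -266122*48/14550317 = -12773856/14550317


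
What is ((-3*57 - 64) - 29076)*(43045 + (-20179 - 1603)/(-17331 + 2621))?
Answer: -9280063849326/7355 ≈ -1.2617e+9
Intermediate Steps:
((-3*57 - 64) - 29076)*(43045 + (-20179 - 1603)/(-17331 + 2621)) = ((-171 - 64) - 29076)*(43045 - 21782/(-14710)) = (-235 - 29076)*(43045 - 21782*(-1/14710)) = -29311*(43045 + 10891/7355) = -29311*316606866/7355 = -9280063849326/7355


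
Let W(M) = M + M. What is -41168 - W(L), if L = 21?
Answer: -41210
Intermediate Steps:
W(M) = 2*M
-41168 - W(L) = -41168 - 2*21 = -41168 - 1*42 = -41168 - 42 = -41210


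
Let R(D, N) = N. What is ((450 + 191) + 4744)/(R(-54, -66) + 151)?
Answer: 1077/17 ≈ 63.353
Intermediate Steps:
((450 + 191) + 4744)/(R(-54, -66) + 151) = ((450 + 191) + 4744)/(-66 + 151) = (641 + 4744)/85 = 5385*(1/85) = 1077/17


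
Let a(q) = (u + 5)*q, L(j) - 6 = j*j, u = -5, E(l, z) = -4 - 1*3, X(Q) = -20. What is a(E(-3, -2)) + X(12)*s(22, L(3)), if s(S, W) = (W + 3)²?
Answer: -6480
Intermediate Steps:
E(l, z) = -7 (E(l, z) = -4 - 3 = -7)
L(j) = 6 + j² (L(j) = 6 + j*j = 6 + j²)
s(S, W) = (3 + W)²
a(q) = 0 (a(q) = (-5 + 5)*q = 0*q = 0)
a(E(-3, -2)) + X(12)*s(22, L(3)) = 0 - 20*(3 + (6 + 3²))² = 0 - 20*(3 + (6 + 9))² = 0 - 20*(3 + 15)² = 0 - 20*18² = 0 - 20*324 = 0 - 6480 = -6480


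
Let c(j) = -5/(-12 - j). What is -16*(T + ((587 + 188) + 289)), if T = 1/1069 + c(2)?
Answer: -127433464/7483 ≈ -17030.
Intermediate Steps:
T = 5359/14966 (T = 1/1069 + 5/(12 + 2) = 1/1069 + 5/14 = 5359/14966 ≈ 0.35808)
-16*(T + ((587 + 188) + 289)) = -16*(5359/14966 + ((587 + 188) + 289)) = -16*(5359/14966 + (775 + 289)) = -16*(5359/14966 + 1064) = -16*15929183/14966 = -127433464/7483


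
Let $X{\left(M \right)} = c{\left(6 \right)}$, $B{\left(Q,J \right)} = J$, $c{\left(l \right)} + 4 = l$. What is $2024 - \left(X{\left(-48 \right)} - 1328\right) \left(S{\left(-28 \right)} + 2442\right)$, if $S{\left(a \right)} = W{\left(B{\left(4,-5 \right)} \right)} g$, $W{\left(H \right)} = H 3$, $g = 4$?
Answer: $3160556$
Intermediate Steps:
$c{\left(l \right)} = -4 + l$
$W{\left(H \right)} = 3 H$
$X{\left(M \right)} = 2$ ($X{\left(M \right)} = -4 + 6 = 2$)
$S{\left(a \right)} = -60$ ($S{\left(a \right)} = 3 \left(-5\right) 4 = \left(-15\right) 4 = -60$)
$2024 - \left(X{\left(-48 \right)} - 1328\right) \left(S{\left(-28 \right)} + 2442\right) = 2024 - \left(2 - 1328\right) \left(-60 + 2442\right) = 2024 - \left(-1326\right) 2382 = 2024 - -3158532 = 2024 + 3158532 = 3160556$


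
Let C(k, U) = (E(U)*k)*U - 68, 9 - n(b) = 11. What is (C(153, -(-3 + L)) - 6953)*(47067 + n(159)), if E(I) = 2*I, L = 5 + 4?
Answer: 188024675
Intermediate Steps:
n(b) = -2 (n(b) = 9 - 1*11 = 9 - 11 = -2)
L = 9
C(k, U) = -68 + 2*k*U² (C(k, U) = ((2*U)*k)*U - 68 = (2*U*k)*U - 68 = 2*k*U² - 68 = -68 + 2*k*U²)
(C(153, -(-3 + L)) - 6953)*(47067 + n(159)) = ((-68 + 2*153*(-(-3 + 9))²) - 6953)*(47067 - 2) = ((-68 + 2*153*(-1*6)²) - 6953)*47065 = ((-68 + 2*153*(-6)²) - 6953)*47065 = ((-68 + 2*153*36) - 6953)*47065 = ((-68 + 11016) - 6953)*47065 = (10948 - 6953)*47065 = 3995*47065 = 188024675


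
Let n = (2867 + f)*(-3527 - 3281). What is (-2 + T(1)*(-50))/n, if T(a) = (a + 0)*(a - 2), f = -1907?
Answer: -1/136160 ≈ -7.3443e-6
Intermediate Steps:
n = -6535680 (n = (2867 - 1907)*(-3527 - 3281) = 960*(-6808) = -6535680)
T(a) = a*(-2 + a)
(-2 + T(1)*(-50))/n = (-2 + (1*(-2 + 1))*(-50))/(-6535680) = (-2 + (1*(-1))*(-50))*(-1/6535680) = (-2 - 1*(-50))*(-1/6535680) = (-2 + 50)*(-1/6535680) = 48*(-1/6535680) = -1/136160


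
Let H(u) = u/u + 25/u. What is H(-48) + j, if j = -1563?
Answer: -75001/48 ≈ -1562.5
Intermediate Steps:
H(u) = 1 + 25/u
H(-48) + j = (25 - 48)/(-48) - 1563 = -1/48*(-23) - 1563 = 23/48 - 1563 = -75001/48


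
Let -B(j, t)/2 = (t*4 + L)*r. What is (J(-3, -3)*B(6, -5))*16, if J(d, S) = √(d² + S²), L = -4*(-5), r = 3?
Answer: 0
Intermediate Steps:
L = 20
B(j, t) = -120 - 24*t (B(j, t) = -2*(t*4 + 20)*3 = -2*(4*t + 20)*3 = -2*(20 + 4*t)*3 = -2*(60 + 12*t) = -120 - 24*t)
J(d, S) = √(S² + d²)
(J(-3, -3)*B(6, -5))*16 = (√((-3)² + (-3)²)*(-120 - 24*(-5)))*16 = (√(9 + 9)*(-120 + 120))*16 = (√18*0)*16 = ((3*√2)*0)*16 = 0*16 = 0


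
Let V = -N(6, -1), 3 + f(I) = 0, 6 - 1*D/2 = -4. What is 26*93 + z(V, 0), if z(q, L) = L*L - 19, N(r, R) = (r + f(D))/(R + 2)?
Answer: 2399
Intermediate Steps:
D = 20 (D = 12 - 2*(-4) = 12 + 8 = 20)
f(I) = -3 (f(I) = -3 + 0 = -3)
N(r, R) = (-3 + r)/(2 + R) (N(r, R) = (r - 3)/(R + 2) = (-3 + r)/(2 + R))
V = -3 (V = -(-3 + 6)/(2 - 1) = -3/1 = -3 ≈ -3.0000)
z(q, L) = -19 + L² (z(q, L) = L² - 19 = -19 + L²)
26*93 + z(V, 0) = 26*93 + (-19 + 0²) = 2418 + (-19 + 0) = 2418 - 19 = 2399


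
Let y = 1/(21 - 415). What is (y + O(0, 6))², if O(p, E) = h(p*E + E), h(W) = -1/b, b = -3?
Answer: 152881/1397124 ≈ 0.10943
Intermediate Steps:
h(W) = ⅓ (h(W) = -1/(-3) = -1*(-⅓) = ⅓)
O(p, E) = ⅓
y = -1/394 (y = 1/(-394) = -1/394 ≈ -0.0025381)
(y + O(0, 6))² = (-1/394 + ⅓)² = (391/1182)² = 152881/1397124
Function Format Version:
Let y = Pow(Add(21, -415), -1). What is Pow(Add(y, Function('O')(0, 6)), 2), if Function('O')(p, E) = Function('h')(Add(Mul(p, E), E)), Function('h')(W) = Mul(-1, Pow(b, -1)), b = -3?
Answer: Rational(152881, 1397124) ≈ 0.10943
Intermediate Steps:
Function('h')(W) = Rational(1, 3) (Function('h')(W) = Mul(-1, Pow(-3, -1)) = Mul(-1, Rational(-1, 3)) = Rational(1, 3))
Function('O')(p, E) = Rational(1, 3)
y = Rational(-1, 394) (y = Pow(-394, -1) = Rational(-1, 394) ≈ -0.0025381)
Pow(Add(y, Function('O')(0, 6)), 2) = Pow(Add(Rational(-1, 394), Rational(1, 3)), 2) = Pow(Rational(391, 1182), 2) = Rational(152881, 1397124)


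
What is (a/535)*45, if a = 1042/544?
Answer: 4689/29104 ≈ 0.16111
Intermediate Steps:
a = 521/272 (a = 1042*(1/544) = 521/272 ≈ 1.9154)
(a/535)*45 = ((521/272)/535)*45 = ((521/272)*(1/535))*45 = (521/145520)*45 = 4689/29104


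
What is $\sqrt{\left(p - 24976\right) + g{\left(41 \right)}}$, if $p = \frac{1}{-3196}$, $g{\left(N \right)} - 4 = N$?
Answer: $\frac{i \sqrt{63663902123}}{1598} \approx 157.9 i$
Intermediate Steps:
$g{\left(N \right)} = 4 + N$
$p = - \frac{1}{3196} \approx -0.00031289$
$\sqrt{\left(p - 24976\right) + g{\left(41 \right)}} = \sqrt{\left(- \frac{1}{3196} - 24976\right) + \left(4 + 41\right)} = \sqrt{- \frac{79823297}{3196} + 45} = \sqrt{- \frac{79679477}{3196}} = \frac{i \sqrt{63663902123}}{1598}$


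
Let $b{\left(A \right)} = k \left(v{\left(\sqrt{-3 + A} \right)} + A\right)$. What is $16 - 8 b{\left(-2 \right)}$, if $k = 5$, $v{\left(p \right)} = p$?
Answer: $96 - 40 i \sqrt{5} \approx 96.0 - 89.443 i$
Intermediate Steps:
$b{\left(A \right)} = 5 A + 5 \sqrt{-3 + A}$ ($b{\left(A \right)} = 5 \left(\sqrt{-3 + A} + A\right) = 5 \left(A + \sqrt{-3 + A}\right) = 5 A + 5 \sqrt{-3 + A}$)
$16 - 8 b{\left(-2 \right)} = 16 - 8 \left(5 \left(-2\right) + 5 \sqrt{-3 - 2}\right) = 16 - 8 \left(-10 + 5 \sqrt{-5}\right) = 16 - 8 \left(-10 + 5 i \sqrt{5}\right) = 16 + \left(80 - 40 i \sqrt{5}\right) = 96 - 40 i \sqrt{5}$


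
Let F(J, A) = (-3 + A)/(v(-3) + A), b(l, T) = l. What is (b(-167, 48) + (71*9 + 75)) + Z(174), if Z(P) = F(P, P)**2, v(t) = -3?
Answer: 548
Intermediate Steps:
F(J, A) = 1 (F(J, A) = (-3 + A)/(-3 + A) = 1)
Z(P) = 1 (Z(P) = 1**2 = 1)
(b(-167, 48) + (71*9 + 75)) + Z(174) = (-167 + (71*9 + 75)) + 1 = (-167 + (639 + 75)) + 1 = (-167 + 714) + 1 = 547 + 1 = 548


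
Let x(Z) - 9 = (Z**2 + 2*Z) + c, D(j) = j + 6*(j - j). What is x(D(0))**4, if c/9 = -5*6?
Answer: 4640470641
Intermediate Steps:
c = -270 (c = 9*(-5*6) = 9*(-30) = -270)
D(j) = j (D(j) = j + 6*0 = j + 0 = j)
x(Z) = -261 + Z**2 + 2*Z (x(Z) = 9 + ((Z**2 + 2*Z) - 270) = 9 + (-270 + Z**2 + 2*Z) = -261 + Z**2 + 2*Z)
x(D(0))**4 = (-261 + 0**2 + 2*0)**4 = (-261 + 0 + 0)**4 = (-261)**4 = 4640470641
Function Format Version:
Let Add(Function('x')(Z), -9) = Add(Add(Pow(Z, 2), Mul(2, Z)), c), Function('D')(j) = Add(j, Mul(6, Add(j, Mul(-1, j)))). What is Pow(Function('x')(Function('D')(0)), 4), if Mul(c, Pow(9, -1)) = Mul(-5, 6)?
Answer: 4640470641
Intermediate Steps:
c = -270 (c = Mul(9, Mul(-5, 6)) = Mul(9, -30) = -270)
Function('D')(j) = j (Function('D')(j) = Add(j, Mul(6, 0)) = Add(j, 0) = j)
Function('x')(Z) = Add(-261, Pow(Z, 2), Mul(2, Z)) (Function('x')(Z) = Add(9, Add(Add(Pow(Z, 2), Mul(2, Z)), -270)) = Add(9, Add(-270, Pow(Z, 2), Mul(2, Z))) = Add(-261, Pow(Z, 2), Mul(2, Z)))
Pow(Function('x')(Function('D')(0)), 4) = Pow(Add(-261, Pow(0, 2), Mul(2, 0)), 4) = Pow(Add(-261, 0, 0), 4) = Pow(-261, 4) = 4640470641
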